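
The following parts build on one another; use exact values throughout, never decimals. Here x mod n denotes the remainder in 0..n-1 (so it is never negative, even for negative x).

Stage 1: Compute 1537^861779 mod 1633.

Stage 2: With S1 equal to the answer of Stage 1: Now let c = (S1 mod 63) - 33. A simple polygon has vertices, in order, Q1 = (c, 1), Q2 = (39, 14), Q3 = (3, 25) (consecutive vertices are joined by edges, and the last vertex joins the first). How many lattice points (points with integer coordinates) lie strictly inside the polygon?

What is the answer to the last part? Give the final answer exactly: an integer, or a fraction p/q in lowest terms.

Stage 1: squarings mod 1633: 1537^1=1537, 1537^2=1051, 1537^4=693, 1537^8=147, 1537^16=380, 1537^32=696, 1537^64=1048, 1537^128=928, 1537^256=593, 1537^512=554, 1537^1024=1545, 1537^2048=1212, 1537^4096=877, 1537^8192=1619, 1537^16384=196, 1537^32768=857, 1537^65536=1232, 1537^131072=767, 1537^262144=409, 1537^524288=715; 1537^861779 = 1537^1 * 1537^2 * 1537^16 * 1537^64 * 1537^512 * 1537^1024 * 1537^8192 * 1537^65536 * 1537^262144 * 1537^524288 = 159 (mod 1633); answer 159
Stage 2: S1 = 159; c = 0; cross terms: (0*14 - 39*1)=-39, (39*25 - 3*14)=933, (3*1 - 0*25)=3; twice the area = |897| = 897; area = 897/2; boundary points = 13 + 1 + 3 = 17; strictly interior points = area - boundary/2 + 1 = 441; answer 441

441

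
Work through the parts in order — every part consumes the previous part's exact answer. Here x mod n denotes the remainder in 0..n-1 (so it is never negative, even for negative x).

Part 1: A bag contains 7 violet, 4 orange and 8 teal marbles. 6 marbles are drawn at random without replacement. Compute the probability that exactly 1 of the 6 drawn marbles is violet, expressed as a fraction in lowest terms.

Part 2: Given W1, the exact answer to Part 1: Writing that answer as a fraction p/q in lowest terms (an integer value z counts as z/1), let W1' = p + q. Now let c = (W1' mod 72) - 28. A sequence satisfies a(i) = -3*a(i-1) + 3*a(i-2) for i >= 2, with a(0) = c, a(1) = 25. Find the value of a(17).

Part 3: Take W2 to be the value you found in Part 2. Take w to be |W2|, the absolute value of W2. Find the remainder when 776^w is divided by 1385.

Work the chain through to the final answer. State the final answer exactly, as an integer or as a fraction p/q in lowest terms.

1311

Part 1: total draws C(19,6) = 27132; favorable C(7,1)*C(12,5) = 5544; P = 66/323; answer 66/323
Part 2: W1 = 66/323; threaded value p + q = 389; c = 1; a(2) = -3*(25) + 3*(1) = -72; iterating: a(2)=-72, a(3)=291, a(4)=-1089, a(5)=4140, a(6)=-15687, a(7)=59481, a(8)=-225504, a(9)=854955, a(10)=-3241377, a(11)=12288996, a(12)=-46591119, a(13)=176640345, a(14)=-669694392, a(15)=2539004211, a(16)=-9626095809, a(17)=36495300060; answer 36495300060
Part 3: W2 = 36495300060; w = 36495300060; squarings mod 1385: 776^1=776, 776^2=1086, 776^4=761, 776^8=191, 776^16=471, 776^32=241, 776^64=1296, 776^128=996, 776^256=356, 776^512=701, 776^1024=1111, 776^2048=286, 776^4096=81, 776^8192=1021, 776^16384=921, 776^32768=621, 776^65536=611, 776^131072=756, 776^262144=916, 776^524288=1131, 776^1048576=806, 776^2097152=71, 776^4194304=886, 776^8388608=1086, 776^16777216=761, 776^33554432=191, 776^67108864=471, 776^134217728=241, 776^268435456=1296, 776^536870912=996, 776^1073741824=356, 776^2147483648=701, 776^4294967296=1111, 776^8589934592=286, 776^17179869184=81, 776^34359738368=1021; 776^36495300060 = 776^4 * 776^8 * 776^16 * 776^64 * 776^128 * 776^256 * 776^1024 * 776^4096 * 776^131072 * 776^524288 * 776^4194304 * 776^16777216 * 776^33554432 * 776^67108864 * 776^134217728 * 776^268435456 * 776^536870912 * 776^1073741824 * 776^34359738368 = 1311 (mod 1385); answer 1311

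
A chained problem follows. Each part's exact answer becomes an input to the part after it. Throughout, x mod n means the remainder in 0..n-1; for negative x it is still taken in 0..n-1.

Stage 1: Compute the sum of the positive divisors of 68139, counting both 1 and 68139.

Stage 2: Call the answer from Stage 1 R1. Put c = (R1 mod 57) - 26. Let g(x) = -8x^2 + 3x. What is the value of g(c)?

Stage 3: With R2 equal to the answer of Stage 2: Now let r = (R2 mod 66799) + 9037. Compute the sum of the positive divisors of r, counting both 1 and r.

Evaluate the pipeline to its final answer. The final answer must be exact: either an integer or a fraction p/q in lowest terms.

202368

Stage 1: 68139 = 3^2 * 67 * 113; sigma = (1 + 3 + 9) * (1 + 67) * (1 + 113) = 13 * 68 * 114 = 100776; answer 100776
Stage 2: R1 = 100776; c = -26; -8*(-26)^2 + 3*(-26)^1 = (-5408) + (-78) = -5486; answer -5486
Stage 3: R2 = -5486; r = 70350; 70350 = 2 * 3 * 5^2 * 7 * 67; sigma = (1 + 2) * (1 + 3) * (1 + 5 + 25) * (1 + 7) * (1 + 67) = 3 * 4 * 31 * 8 * 68 = 202368; answer 202368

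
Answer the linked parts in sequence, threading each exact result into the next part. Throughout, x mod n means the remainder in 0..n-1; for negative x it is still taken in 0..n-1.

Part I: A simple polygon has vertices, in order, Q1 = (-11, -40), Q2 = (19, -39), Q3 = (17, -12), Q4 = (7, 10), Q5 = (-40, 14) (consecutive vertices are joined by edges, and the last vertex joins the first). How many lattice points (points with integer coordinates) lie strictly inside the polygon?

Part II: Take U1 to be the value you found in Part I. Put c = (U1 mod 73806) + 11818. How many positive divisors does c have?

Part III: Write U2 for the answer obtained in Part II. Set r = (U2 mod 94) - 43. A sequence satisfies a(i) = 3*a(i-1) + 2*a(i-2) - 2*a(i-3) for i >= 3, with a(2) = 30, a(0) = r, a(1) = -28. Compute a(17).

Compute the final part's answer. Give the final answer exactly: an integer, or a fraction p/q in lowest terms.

3626967176

Part I: cross terms: (-11*-39 - 19*-40)=1189, (19*-12 - 17*-39)=435, (17*10 - 7*-12)=254, (7*14 - -40*10)=498, (-40*-40 - -11*14)=1754; twice the area = |4130| = 4130; area = 2065; boundary points = 1 + 1 + 2 + 1 + 1 = 6; strictly interior points = area - boundary/2 + 1 = 2063; answer 2063
Part II: U1 = 2063; c = 13881; 13881 = 3 * 7 * 661; number of divisors = (1+1) * (1+1) * (1+1) = 8; answer 8
Part III: U2 = 8; r = -35; a(3) = 3*(30) + 2*(-28) - 2*(-35) = 104; iterating: a(3)=104, a(4)=428, a(5)=1432, a(6)=4944, a(7)=16840, a(8)=57544, a(9)=196424, a(10)=670680, a(11)=2289800, a(12)=7817912, a(13)=26691976, a(14)=91132152, a(15)=311144584, a(16)=1062314104, a(17)=3626967176; answer 3626967176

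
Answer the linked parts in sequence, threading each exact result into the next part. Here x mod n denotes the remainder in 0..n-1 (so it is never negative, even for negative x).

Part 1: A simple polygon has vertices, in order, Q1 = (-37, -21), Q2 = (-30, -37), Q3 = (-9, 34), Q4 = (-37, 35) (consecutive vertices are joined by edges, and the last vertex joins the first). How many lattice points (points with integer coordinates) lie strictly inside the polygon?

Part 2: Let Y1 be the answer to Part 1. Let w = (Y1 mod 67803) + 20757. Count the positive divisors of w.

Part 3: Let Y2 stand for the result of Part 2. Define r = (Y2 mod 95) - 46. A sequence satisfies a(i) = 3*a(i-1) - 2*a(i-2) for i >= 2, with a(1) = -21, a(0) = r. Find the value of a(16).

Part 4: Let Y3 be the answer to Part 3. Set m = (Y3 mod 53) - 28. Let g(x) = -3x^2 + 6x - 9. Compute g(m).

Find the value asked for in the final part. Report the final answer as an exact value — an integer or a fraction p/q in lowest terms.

-978

Part 1: cross terms: (-37*-37 - -30*-21)=739, (-30*34 - -9*-37)=-1353, (-9*35 - -37*34)=943, (-37*-21 - -37*35)=2072; twice the area = |2401| = 2401; area = 2401/2; boundary points = 1 + 1 + 1 + 56 = 59; strictly interior points = area - boundary/2 + 1 = 1172; answer 1172
Part 2: Y1 = 1172; w = 21929; 21929 is prime, so its only divisors are 1 and 21929; count = 2; answer 2
Part 3: Y2 = 2; r = -44; a(2) = 3*(-21) - 2*(-44) = 25; iterating: a(2)=25, a(3)=117, a(4)=301, a(5)=669, a(6)=1405, a(7)=2877, a(8)=5821, a(9)=11709, a(10)=23485, a(11)=47037, a(12)=94141, a(13)=188349, a(14)=376765, a(15)=753597, a(16)=1507261; answer 1507261
Part 4: Y3 = 1507261; m = 19; -3*(19)^2 + 6*(19)^1 - 9 = (-1083) + (114) + (-9) = -978; answer -978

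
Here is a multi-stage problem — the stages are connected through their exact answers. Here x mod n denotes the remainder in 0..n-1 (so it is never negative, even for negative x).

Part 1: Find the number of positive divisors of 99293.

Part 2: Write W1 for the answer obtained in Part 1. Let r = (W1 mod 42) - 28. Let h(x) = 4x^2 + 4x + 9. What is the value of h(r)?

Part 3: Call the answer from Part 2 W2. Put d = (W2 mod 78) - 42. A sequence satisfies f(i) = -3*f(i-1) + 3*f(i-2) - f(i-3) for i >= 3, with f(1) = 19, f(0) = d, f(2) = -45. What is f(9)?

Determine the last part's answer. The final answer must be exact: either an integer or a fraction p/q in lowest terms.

Part 1: 99293 = 31 * 3203; number of divisors = (1+1) * (1+1) = 4; answer 4
Part 2: W1 = 4; r = -24; 4*(-24)^2 + 4*(-24)^1 + 9 = (2304) + (-96) + (9) = 2217; answer 2217
Part 3: W2 = 2217; d = -9; f(3) = -3*(-45) + 3*(19) - 1*(-9) = 201; iterating: f(3)=201, f(4)=-757, f(5)=2919, f(6)=-11229, f(7)=43201, f(8)=-166209, f(9)=639459; answer 639459

639459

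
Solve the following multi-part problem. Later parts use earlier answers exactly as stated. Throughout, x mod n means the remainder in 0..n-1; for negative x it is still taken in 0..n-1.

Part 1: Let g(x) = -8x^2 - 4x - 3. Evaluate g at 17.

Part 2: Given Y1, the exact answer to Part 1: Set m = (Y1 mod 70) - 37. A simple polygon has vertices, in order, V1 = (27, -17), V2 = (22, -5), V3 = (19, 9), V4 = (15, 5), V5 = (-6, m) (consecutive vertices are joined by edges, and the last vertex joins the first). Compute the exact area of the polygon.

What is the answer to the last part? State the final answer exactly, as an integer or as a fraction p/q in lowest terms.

132

Part 1: -8*(17)^2 - 4*(17)^1 - 3 = (-2312) + (-68) + (-3) = -2383; answer -2383
Part 2: Y1 = -2383; m = 30; cross terms: (27*-5 - 22*-17)=239, (22*9 - 19*-5)=293, (19*5 - 15*9)=-40, (15*30 - -6*5)=480, (-6*-17 - 27*30)=-708; twice the area = |264| = 264; area = 132; answer 132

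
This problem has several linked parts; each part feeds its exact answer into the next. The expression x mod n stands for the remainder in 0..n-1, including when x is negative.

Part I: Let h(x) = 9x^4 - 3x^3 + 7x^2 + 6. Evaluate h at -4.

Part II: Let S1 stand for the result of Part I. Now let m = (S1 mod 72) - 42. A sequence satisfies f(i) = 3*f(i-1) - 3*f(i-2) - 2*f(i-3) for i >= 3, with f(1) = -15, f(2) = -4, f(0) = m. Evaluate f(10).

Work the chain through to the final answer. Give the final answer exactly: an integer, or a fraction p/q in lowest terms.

Part I: 9*(-4)^4 - 3*(-4)^3 + 7*(-4)^2 + 6 = (2304) + (192) + (112) + (6) = 2614; answer 2614
Part II: S1 = 2614; m = -20; f(3) = 3*(-4) - 3*(-15) - 2*(-20) = 73; iterating: f(3)=73, f(4)=261, f(5)=572, f(6)=787, f(7)=123, f(8)=-3136, f(9)=-11351, f(10)=-24891; answer -24891

-24891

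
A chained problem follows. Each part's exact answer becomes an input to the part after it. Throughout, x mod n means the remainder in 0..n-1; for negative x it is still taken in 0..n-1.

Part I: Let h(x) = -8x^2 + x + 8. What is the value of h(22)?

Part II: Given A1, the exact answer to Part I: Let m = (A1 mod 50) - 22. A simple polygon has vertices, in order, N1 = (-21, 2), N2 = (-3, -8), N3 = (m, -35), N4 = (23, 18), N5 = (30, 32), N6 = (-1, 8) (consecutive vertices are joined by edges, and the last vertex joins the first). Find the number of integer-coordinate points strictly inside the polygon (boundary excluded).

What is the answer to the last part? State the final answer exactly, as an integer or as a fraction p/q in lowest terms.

Part I: -8*(22)^2 + 1*(22)^1 + 8 = (-3872) + (22) + (8) = -3842; answer -3842
Part II: A1 = -3842; m = -14; cross terms: (-21*-8 - -3*2)=174, (-3*-35 - -14*-8)=-7, (-14*18 - 23*-35)=553, (23*32 - 30*18)=196, (30*8 - -1*32)=272, (-1*2 - -21*8)=166; twice the area = |1354| = 1354; area = 677; boundary points = 2 + 1 + 1 + 7 + 1 + 2 = 14; strictly interior points = area - boundary/2 + 1 = 671; answer 671

671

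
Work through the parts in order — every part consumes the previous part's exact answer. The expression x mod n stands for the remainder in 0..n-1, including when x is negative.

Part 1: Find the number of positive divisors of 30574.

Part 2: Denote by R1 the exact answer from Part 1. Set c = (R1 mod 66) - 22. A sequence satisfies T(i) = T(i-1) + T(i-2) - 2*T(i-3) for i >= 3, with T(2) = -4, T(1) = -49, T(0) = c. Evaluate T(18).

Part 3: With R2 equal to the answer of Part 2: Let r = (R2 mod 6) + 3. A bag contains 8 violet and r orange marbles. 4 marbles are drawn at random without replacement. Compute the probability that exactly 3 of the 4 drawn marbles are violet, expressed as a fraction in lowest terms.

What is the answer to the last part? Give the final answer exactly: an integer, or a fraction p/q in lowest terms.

16/65

Part 1: 30574 = 2 * 15287; number of divisors = (1+1) * (1+1) = 4; answer 4
Part 2: R1 = 4; c = -18; T(3) = 1*(-4) + 1*(-49) - 2*(-18) = -17; iterating: T(3)=-17, T(4)=77, T(5)=68, T(6)=179, T(7)=93, T(8)=136, T(9)=-129, T(10)=-179, T(11)=-580, T(12)=-501, T(13)=-723, T(14)=-64, T(15)=215, T(16)=1597, T(17)=1940, T(18)=3107; answer 3107
Part 3: R2 = 3107; r = 8; total draws C(16,4) = 1820; favorable C(8,3)*C(8,1) = 448; P = 16/65; answer 16/65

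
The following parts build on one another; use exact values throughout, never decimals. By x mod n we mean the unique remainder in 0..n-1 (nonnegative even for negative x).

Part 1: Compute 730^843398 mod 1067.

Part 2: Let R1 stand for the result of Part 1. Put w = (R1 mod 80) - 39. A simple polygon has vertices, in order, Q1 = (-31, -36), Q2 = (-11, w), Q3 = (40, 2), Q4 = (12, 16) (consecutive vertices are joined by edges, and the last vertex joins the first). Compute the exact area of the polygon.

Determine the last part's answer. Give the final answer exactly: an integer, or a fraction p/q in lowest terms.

2321/2

Part 1: squarings mod 1067: 730^1=730, 730^2=467, 730^4=421, 730^8=119, 730^16=290, 730^32=874, 730^64=971, 730^128=680, 730^256=389, 730^512=874, 730^1024=971, 730^2048=680, 730^4096=389, 730^8192=874, 730^16384=971, 730^32768=680, 730^65536=389, 730^131072=874, 730^262144=971, 730^524288=680; 730^843398 = 730^2 * 730^4 * 730^128 * 730^512 * 730^1024 * 730^2048 * 730^4096 * 730^16384 * 730^32768 * 730^262144 * 730^524288 = 570 (mod 1067); answer 570
Part 2: R1 = 570; w = -29; cross terms: (-31*-29 - -11*-36)=503, (-11*2 - 40*-29)=1138, (40*16 - 12*2)=616, (12*-36 - -31*16)=64; twice the area = |2321| = 2321; area = 2321/2; answer 2321/2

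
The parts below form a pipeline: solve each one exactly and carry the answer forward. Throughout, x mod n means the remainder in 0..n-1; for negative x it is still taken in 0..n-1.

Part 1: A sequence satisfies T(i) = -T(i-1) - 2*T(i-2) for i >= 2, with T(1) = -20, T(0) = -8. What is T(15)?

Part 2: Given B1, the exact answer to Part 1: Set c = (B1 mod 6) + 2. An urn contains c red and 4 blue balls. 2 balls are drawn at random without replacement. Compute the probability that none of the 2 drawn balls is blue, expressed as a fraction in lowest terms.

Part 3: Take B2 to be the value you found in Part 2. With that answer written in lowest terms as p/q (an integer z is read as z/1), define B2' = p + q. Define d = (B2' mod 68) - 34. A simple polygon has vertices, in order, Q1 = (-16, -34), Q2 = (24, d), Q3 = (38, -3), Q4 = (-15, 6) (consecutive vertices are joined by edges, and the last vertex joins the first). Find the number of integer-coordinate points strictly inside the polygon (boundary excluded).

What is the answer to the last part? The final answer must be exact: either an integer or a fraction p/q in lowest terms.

Part 1: T(2) = -1*(-20) - 2*(-8) = 36; iterating: T(2)=36, T(3)=4, T(4)=-76, T(5)=68, T(6)=84, T(7)=-220, T(8)=52, T(9)=388, T(10)=-492, T(11)=-284, T(12)=1268, T(13)=-700, T(14)=-1836, T(15)=3236; answer 3236
Part 2: B1 = 3236; c = 4; total draws C(8,2) = 28; favorable C(4,2) = 6; P = 3/14; answer 3/14
Part 3: B2 = 3/14; threaded value p + q = 17; d = -17; cross terms: (-16*-17 - 24*-34)=1088, (24*-3 - 38*-17)=574, (38*6 - -15*-3)=183, (-15*-34 - -16*6)=606; twice the area = |2451| = 2451; area = 2451/2; boundary points = 1 + 14 + 1 + 1 = 17; strictly interior points = area - boundary/2 + 1 = 1218; answer 1218

1218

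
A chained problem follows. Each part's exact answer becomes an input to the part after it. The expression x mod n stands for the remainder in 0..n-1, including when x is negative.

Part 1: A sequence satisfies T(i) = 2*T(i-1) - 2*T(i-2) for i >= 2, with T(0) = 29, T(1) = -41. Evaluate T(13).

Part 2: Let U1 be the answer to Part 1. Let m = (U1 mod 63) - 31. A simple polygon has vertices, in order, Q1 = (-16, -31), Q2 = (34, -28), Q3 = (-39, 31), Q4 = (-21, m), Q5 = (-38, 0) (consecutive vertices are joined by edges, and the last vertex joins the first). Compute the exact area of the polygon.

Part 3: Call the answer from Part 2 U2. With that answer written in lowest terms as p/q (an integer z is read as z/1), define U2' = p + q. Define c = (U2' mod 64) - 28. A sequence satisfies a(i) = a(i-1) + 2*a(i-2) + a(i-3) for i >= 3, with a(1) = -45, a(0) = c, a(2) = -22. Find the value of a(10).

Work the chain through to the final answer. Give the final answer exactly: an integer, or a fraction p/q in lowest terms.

Part 1: T(2) = 2*(-41) - 2*(29) = -140; iterating: T(2)=-140, T(3)=-198, T(4)=-116, T(5)=164, T(6)=560, T(7)=792, T(8)=464, T(9)=-656, T(10)=-2240, T(11)=-3168, T(12)=-1856, T(13)=2624; answer 2624
Part 2: U1 = 2624; m = 10; cross terms: (-16*-28 - 34*-31)=1502, (34*31 - -39*-28)=-38, (-39*10 - -21*31)=261, (-21*0 - -38*10)=380, (-38*-31 - -16*0)=1178; twice the area = |3283| = 3283; area = 3283/2; answer 3283/2
Part 3: U2 = 3283/2; threaded value p + q = 3285; c = -7; a(3) = 1*(-22) + 2*(-45) + 1*(-7) = -119; iterating: a(3)=-119, a(4)=-208, a(5)=-468, a(6)=-1003, a(7)=-2147, a(8)=-4621, a(9)=-9918, a(10)=-21307; answer -21307

-21307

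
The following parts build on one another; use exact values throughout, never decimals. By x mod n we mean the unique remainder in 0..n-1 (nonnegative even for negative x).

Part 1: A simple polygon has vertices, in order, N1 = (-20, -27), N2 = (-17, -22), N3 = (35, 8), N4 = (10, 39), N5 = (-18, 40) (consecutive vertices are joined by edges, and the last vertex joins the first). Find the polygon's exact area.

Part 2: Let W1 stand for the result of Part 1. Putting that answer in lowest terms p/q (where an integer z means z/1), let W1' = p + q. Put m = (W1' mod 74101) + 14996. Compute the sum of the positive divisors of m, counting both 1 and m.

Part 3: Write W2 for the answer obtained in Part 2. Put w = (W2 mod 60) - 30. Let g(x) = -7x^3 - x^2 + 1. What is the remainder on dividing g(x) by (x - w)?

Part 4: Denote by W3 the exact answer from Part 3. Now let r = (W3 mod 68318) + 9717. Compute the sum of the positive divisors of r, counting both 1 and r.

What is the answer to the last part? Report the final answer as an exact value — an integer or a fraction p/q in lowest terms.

Part 1: cross terms: (-20*-22 - -17*-27)=-19, (-17*8 - 35*-22)=634, (35*39 - 10*8)=1285, (10*40 - -18*39)=1102, (-18*-27 - -20*40)=1286; twice the area = |4288| = 4288; area = 2144; answer 2144
Part 2: W1 = 2144; threaded value p + q = 2145; m = 17141; 17141 = 61 * 281; sigma = (1 + 61) * (1 + 281) = 62 * 282 = 17484; answer 17484
Part 3: W2 = 17484; w = -6; remainder = value at the root: -7*(-6)^3 - 1*(-6)^2 + 1 = (1512) + (-36) + (1) = 1477; answer 1477
Part 4: W3 = 1477; r = 11194; 11194 = 2 * 29 * 193; sigma = (1 + 2) * (1 + 29) * (1 + 193) = 3 * 30 * 194 = 17460; answer 17460

17460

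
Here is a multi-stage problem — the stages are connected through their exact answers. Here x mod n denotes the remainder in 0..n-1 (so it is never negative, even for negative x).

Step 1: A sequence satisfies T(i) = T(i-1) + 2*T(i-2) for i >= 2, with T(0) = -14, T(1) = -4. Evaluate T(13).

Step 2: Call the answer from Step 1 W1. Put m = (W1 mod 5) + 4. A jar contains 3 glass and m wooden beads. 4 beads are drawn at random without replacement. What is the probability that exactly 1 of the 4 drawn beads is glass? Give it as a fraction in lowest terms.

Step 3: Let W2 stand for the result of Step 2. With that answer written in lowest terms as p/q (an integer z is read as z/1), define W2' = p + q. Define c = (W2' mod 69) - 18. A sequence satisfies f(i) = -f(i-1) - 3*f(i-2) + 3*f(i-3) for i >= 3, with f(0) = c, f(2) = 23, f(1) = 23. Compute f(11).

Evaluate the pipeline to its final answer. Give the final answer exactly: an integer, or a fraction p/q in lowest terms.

Step 1: T(2) = 1*(-4) + 2*(-14) = -32; iterating: T(2)=-32, T(3)=-40, T(4)=-104, T(5)=-184, T(6)=-392, T(7)=-760, T(8)=-1544, T(9)=-3064, T(10)=-6152, T(11)=-12280, T(12)=-24584, T(13)=-49144; answer -49144
Step 2: W1 = -49144; m = 5; total draws C(8,4) = 70; favorable C(3,1)*C(5,3) = 30; P = 3/7; answer 3/7
Step 3: W2 = 3/7; threaded value p + q = 10; c = -8; f(3) = -1*(23) - 3*(23) + 3*(-8) = -116; iterating: f(3)=-116, f(4)=116, f(5)=301, f(6)=-997, f(7)=442, f(8)=3452, f(9)=-7769, f(10)=-1261, f(11)=34924; answer 34924

34924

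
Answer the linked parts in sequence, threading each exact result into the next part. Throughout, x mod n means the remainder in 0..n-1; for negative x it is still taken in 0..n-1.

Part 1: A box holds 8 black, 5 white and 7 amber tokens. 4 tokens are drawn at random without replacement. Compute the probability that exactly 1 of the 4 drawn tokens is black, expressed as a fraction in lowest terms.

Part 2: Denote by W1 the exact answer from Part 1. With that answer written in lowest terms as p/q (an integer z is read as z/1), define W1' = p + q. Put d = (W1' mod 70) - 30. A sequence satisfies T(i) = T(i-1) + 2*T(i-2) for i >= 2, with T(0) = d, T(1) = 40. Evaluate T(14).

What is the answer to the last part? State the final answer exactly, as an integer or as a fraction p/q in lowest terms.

387762

Part 1: total draws C(20,4) = 4845; favorable C(8,1)*C(12,3) = 1760; P = 352/969; answer 352/969
Part 2: W1 = 352/969; threaded value p + q = 1321; d = 31; T(2) = 1*(40) + 2*(31) = 102; iterating: T(2)=102, T(3)=182, T(4)=386, T(5)=750, T(6)=1522, T(7)=3022, T(8)=6066, T(9)=12110, T(10)=24242, T(11)=48462, T(12)=96946, T(13)=193870, T(14)=387762; answer 387762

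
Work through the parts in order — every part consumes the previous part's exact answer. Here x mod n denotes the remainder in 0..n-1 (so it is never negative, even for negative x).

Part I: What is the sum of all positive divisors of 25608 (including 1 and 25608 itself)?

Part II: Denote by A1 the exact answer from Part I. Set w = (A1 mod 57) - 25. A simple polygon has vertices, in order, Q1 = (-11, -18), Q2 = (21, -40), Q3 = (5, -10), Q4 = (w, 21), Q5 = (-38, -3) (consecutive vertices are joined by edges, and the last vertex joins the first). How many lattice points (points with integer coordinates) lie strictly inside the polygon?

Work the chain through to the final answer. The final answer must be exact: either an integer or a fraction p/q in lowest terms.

Part I: 25608 = 2^3 * 3 * 11 * 97; sigma = (1 + 2 + 4 + 8) * (1 + 3) * (1 + 11) * (1 + 97) = 15 * 4 * 12 * 98 = 70560; answer 70560
Part II: A1 = 70560; w = 26; cross terms: (-11*-40 - 21*-18)=818, (21*-10 - 5*-40)=-10, (5*21 - 26*-10)=365, (26*-3 - -38*21)=720, (-38*-18 - -11*-3)=651; twice the area = |2544| = 2544; area = 1272; boundary points = 2 + 2 + 1 + 8 + 3 = 16; strictly interior points = area - boundary/2 + 1 = 1265; answer 1265

1265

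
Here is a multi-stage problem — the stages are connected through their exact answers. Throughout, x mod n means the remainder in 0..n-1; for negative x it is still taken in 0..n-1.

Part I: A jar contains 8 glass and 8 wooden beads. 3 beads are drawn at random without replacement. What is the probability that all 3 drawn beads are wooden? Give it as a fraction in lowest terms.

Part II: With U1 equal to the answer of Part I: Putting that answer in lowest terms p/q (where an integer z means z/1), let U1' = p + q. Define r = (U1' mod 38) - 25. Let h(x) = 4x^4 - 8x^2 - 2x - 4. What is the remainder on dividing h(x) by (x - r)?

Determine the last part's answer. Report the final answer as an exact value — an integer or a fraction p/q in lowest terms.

Part I: total draws C(16,3) = 560; favorable C(8,3) = 56; P = 1/10; answer 1/10
Part II: U1 = 1/10; threaded value p + q = 11; r = -14; remainder = value at the root: 4*(-14)^4 - 8*(-14)^2 - 2*(-14)^1 - 4 = (153664) + (-1568) + (28) + (-4) = 152120; answer 152120

152120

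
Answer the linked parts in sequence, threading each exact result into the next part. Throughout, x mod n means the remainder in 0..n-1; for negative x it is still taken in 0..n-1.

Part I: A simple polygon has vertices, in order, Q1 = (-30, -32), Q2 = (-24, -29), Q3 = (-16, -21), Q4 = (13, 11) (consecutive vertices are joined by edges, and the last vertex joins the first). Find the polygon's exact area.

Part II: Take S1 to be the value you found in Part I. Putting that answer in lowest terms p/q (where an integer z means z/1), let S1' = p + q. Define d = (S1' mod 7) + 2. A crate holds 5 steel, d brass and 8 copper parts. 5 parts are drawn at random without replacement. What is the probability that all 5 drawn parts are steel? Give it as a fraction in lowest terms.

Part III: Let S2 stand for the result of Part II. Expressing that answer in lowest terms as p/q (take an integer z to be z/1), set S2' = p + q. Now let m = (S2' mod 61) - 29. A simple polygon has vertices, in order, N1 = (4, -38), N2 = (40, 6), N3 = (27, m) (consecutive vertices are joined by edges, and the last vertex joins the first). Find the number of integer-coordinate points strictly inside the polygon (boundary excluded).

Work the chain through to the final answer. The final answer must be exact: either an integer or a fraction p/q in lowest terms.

Part I: cross terms: (-30*-29 - -24*-32)=102, (-24*-21 - -16*-29)=40, (-16*11 - 13*-21)=97, (13*-32 - -30*11)=-86; twice the area = |153| = 153; area = 153/2; answer 153/2
Part II: S1 = 153/2; threaded value p + q = 155; d = 3; total draws C(16,5) = 4368; favorable C(5,5) = 1; P = 1/4368; answer 1/4368
Part III: S2 = 1/4368; threaded value p + q = 4369; m = 9; cross terms: (4*6 - 40*-38)=1544, (40*9 - 27*6)=198, (27*-38 - 4*9)=-1062; twice the area = |680| = 680; area = 340; boundary points = 4 + 1 + 1 = 6; strictly interior points = area - boundary/2 + 1 = 338; answer 338

338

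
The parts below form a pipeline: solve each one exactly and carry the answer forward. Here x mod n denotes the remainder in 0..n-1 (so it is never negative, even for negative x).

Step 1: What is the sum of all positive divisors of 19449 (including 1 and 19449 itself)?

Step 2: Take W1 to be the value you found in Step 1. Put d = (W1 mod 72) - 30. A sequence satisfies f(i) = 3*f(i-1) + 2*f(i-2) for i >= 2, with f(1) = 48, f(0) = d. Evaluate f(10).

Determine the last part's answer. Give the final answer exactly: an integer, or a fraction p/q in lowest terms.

Step 1: 19449 = 3^2 * 2161; sigma = (1 + 3 + 9) * (1 + 2161) = 13 * 2162 = 28106; answer 28106
Step 2: W1 = 28106; d = -4; f(2) = 3*(48) + 2*(-4) = 136; iterating: f(2)=136, f(3)=504, f(4)=1784, f(5)=6360, f(6)=22648, f(7)=80664, f(8)=287288, f(9)=1023192, f(10)=3644152; answer 3644152

3644152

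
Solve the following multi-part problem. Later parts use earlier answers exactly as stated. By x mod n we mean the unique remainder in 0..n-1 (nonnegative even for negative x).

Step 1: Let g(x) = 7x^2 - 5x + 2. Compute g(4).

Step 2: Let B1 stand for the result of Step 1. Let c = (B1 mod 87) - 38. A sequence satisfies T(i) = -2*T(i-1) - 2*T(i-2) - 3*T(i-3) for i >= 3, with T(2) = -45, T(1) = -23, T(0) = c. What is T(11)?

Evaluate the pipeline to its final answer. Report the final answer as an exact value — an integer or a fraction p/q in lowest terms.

Step 1: 7*(4)^2 - 5*(4)^1 + 2 = (112) + (-20) + (2) = 94; answer 94
Step 2: B1 = 94; c = -31; T(3) = -2*(-45) - 2*(-23) - 3*(-31) = 229; iterating: T(3)=229, T(4)=-299, T(5)=275, T(6)=-639, T(7)=1625, T(8)=-2797, T(9)=4261, T(10)=-7803, T(11)=15475; answer 15475

15475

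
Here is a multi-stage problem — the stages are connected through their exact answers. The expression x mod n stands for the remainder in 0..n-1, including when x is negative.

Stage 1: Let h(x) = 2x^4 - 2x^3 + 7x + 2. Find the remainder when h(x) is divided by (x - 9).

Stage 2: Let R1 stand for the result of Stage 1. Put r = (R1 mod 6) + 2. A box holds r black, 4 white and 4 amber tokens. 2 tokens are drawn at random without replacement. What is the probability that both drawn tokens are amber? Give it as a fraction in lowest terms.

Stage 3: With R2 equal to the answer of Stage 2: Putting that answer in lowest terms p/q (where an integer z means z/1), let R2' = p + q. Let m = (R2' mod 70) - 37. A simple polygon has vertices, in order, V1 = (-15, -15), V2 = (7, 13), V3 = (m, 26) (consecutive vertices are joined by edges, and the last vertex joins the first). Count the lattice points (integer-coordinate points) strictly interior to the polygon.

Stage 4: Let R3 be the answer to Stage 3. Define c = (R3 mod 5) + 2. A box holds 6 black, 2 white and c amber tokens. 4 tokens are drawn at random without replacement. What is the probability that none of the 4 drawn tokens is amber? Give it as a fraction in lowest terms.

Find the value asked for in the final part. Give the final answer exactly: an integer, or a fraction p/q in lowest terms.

Stage 1: remainder = value at the root: 2*(9)^4 - 2*(9)^3 + 7*(9)^1 + 2 = (13122) + (-1458) + (63) + (2) = 11729; answer 11729
Stage 2: R1 = 11729; r = 7; total draws C(15,2) = 105; favorable C(4,2) = 6; P = 2/35; answer 2/35
Stage 3: R2 = 2/35; threaded value p + q = 37; m = 0; cross terms: (-15*13 - 7*-15)=-90, (7*26 - 0*13)=182, (0*-15 - -15*26)=390; twice the area = |482| = 482; area = 241; boundary points = 2 + 1 + 1 = 4; strictly interior points = area - boundary/2 + 1 = 240; answer 240
Stage 4: R3 = 240; c = 2; total draws C(10,4) = 210; favorable C(8,4) = 70; P = 1/3; answer 1/3

1/3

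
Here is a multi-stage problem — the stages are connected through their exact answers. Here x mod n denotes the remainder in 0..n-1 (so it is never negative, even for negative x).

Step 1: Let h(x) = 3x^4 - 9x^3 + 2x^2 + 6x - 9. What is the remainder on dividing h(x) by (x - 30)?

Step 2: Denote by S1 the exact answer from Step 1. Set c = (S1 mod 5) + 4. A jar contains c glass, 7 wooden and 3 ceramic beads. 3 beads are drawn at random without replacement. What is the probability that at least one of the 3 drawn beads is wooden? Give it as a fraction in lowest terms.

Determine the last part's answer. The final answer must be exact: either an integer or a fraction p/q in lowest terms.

Step 1: remainder = value at the root: 3*(30)^4 - 9*(30)^3 + 2*(30)^2 + 6*(30)^1 - 9 = (2430000) + (-243000) + (1800) + (180) + (-9) = 2188971; answer 2188971
Step 2: S1 = 2188971; c = 5; total draws C(15,3) = 455; complement C(8,3) = 56; favorable 455 - 56 = 399; P = 57/65; answer 57/65

57/65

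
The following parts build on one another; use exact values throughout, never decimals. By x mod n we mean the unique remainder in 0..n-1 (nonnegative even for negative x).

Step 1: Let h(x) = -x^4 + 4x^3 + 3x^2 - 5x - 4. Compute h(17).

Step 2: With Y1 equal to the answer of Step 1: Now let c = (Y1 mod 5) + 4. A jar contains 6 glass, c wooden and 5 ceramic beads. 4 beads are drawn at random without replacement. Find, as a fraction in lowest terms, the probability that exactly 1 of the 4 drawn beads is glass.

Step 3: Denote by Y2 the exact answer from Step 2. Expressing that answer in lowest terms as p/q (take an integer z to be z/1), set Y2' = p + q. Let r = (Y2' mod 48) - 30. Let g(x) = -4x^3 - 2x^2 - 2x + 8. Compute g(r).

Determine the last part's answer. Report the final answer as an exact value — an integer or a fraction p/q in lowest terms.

Step 1: -1*(17)^4 + 4*(17)^3 + 3*(17)^2 - 5*(17)^1 - 4 = (-83521) + (19652) + (867) + (-85) + (-4) = -63091; answer -63091
Step 2: Y1 = -63091; c = 8; total draws C(19,4) = 3876; favorable C(6,1)*C(13,3) = 1716; P = 143/323; answer 143/323
Step 3: Y2 = 143/323; threaded value p + q = 466; r = 4; -4*(4)^3 - 2*(4)^2 - 2*(4)^1 + 8 = (-256) + (-32) + (-8) + (8) = -288; answer -288

-288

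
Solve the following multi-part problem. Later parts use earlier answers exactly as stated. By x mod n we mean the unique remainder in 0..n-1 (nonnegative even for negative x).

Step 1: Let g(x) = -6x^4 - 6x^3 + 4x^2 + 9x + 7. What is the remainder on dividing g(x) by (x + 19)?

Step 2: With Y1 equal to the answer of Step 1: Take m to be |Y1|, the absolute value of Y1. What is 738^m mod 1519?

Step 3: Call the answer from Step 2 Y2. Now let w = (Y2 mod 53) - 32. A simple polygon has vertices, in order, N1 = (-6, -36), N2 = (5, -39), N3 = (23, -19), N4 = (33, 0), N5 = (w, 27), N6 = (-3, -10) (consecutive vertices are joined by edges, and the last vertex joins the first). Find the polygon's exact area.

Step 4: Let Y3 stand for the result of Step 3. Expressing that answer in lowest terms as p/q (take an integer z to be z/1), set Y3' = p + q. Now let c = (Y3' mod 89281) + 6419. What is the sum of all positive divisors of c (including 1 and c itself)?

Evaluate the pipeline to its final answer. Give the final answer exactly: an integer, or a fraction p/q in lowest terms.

Step 1: remainder = value at the root: -6*(-19)^4 - 6*(-19)^3 + 4*(-19)^2 + 9*(-19)^1 + 7 = (-781926) + (41154) + (1444) + (-171) + (7) = -739492; answer -739492
Step 2: Y1 = -739492; m = 739492; squarings mod 1519: 738^1=738, 738^2=842, 738^4=1110, 738^8=191, 738^16=25, 738^32=625, 738^64=242, 738^128=842, 738^256=1110, 738^512=191, 738^1024=25, 738^2048=625, 738^4096=242, 738^8192=842, 738^16384=1110, 738^32768=191, 738^65536=25, 738^131072=625, 738^262144=242, 738^524288=842; 738^739492 = 738^4 * 738^32 * 738^128 * 738^2048 * 738^16384 * 738^65536 * 738^131072 * 738^524288 = 893 (mod 1519); answer 893
Step 3: Y2 = 893; w = 13; cross terms: (-6*-39 - 5*-36)=414, (5*-19 - 23*-39)=802, (23*0 - 33*-19)=627, (33*27 - 13*0)=891, (13*-10 - -3*27)=-49, (-3*-36 - -6*-10)=48; twice the area = |2733| = 2733; area = 2733/2; answer 2733/2
Step 4: Y3 = 2733/2; threaded value p + q = 2735; c = 9154; 9154 = 2 * 23 * 199; sigma = (1 + 2) * (1 + 23) * (1 + 199) = 3 * 24 * 200 = 14400; answer 14400

14400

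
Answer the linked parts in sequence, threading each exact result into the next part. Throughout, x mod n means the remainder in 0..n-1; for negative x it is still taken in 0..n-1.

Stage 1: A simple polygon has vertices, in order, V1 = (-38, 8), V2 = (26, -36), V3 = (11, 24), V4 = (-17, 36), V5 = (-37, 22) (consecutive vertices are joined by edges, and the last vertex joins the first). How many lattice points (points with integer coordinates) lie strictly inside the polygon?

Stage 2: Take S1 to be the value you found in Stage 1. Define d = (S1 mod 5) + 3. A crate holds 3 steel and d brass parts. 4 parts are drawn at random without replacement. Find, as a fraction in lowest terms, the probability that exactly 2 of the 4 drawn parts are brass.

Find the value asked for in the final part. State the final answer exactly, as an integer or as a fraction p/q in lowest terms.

3/10

Stage 1: cross terms: (-38*-36 - 26*8)=1160, (26*24 - 11*-36)=1020, (11*36 - -17*24)=804, (-17*22 - -37*36)=958, (-37*8 - -38*22)=540; twice the area = |4482| = 4482; area = 2241; boundary points = 4 + 15 + 4 + 2 + 1 = 26; strictly interior points = area - boundary/2 + 1 = 2229; answer 2229
Stage 2: S1 = 2229; d = 7; total draws C(10,4) = 210; favorable C(7,2)*C(3,2) = 63; P = 3/10; answer 3/10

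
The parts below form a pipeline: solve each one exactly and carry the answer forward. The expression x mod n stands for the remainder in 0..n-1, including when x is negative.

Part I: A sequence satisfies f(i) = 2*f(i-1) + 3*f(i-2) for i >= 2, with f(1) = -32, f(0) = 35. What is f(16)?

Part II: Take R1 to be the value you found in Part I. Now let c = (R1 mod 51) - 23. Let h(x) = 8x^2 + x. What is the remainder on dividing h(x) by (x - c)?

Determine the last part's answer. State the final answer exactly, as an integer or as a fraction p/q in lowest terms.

Part I: f(2) = 2*(-32) + 3*(35) = 41; iterating: f(2)=41, f(3)=-14, f(4)=95, f(5)=148, f(6)=581, f(7)=1606, f(8)=4955, f(9)=14728, f(10)=44321, f(11)=132826, f(12)=398615, f(13)=1195708, f(14)=3587261, f(15)=10761646, f(16)=32285075; answer 32285075
Part II: R1 = 32285075; c = 12; remainder = value at the root: 8*(12)^2 + 1*(12)^1 = (1152) + (12) = 1164; answer 1164

1164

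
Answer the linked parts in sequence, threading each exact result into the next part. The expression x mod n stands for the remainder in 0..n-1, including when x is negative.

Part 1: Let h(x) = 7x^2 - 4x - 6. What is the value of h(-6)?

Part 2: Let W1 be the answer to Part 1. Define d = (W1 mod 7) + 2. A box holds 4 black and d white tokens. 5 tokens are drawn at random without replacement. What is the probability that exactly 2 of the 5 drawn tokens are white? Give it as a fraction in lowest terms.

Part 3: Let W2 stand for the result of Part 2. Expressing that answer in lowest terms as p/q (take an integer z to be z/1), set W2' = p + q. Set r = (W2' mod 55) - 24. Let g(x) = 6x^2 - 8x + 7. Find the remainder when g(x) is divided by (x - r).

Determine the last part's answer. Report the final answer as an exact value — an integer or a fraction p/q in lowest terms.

15

Part 1: 7*(-6)^2 - 4*(-6)^1 - 6 = (252) + (24) + (-6) = 270; answer 270
Part 2: W1 = 270; d = 6; total draws C(10,5) = 252; favorable C(6,2)*C(4,3) = 60; P = 5/21; answer 5/21
Part 3: W2 = 5/21; threaded value p + q = 26; r = 2; remainder = value at the root: 6*(2)^2 - 8*(2)^1 + 7 = (24) + (-16) + (7) = 15; answer 15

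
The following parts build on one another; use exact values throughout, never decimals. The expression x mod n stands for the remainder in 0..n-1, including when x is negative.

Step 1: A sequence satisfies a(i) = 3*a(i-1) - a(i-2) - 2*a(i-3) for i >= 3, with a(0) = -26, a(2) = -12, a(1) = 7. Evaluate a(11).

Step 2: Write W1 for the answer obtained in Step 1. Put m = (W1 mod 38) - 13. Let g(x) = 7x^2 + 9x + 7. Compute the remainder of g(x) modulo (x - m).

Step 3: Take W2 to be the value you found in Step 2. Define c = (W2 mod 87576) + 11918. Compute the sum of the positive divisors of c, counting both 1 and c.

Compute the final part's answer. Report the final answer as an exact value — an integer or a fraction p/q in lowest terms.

Step 1: a(3) = 3*(-12) - 1*(7) - 2*(-26) = 9; iterating: a(3)=9, a(4)=25, a(5)=90, a(6)=227, a(7)=541, a(8)=1216, a(9)=2653, a(10)=5661, a(11)=11898; answer 11898
Step 2: W1 = 11898; m = -9; remainder = value at the root: 7*(-9)^2 + 9*(-9)^1 + 7 = (567) + (-81) + (7) = 493; answer 493
Step 3: W2 = 493; c = 12411; 12411 = 3^2 * 7 * 197; sigma = (1 + 3 + 9) * (1 + 7) * (1 + 197) = 13 * 8 * 198 = 20592; answer 20592

20592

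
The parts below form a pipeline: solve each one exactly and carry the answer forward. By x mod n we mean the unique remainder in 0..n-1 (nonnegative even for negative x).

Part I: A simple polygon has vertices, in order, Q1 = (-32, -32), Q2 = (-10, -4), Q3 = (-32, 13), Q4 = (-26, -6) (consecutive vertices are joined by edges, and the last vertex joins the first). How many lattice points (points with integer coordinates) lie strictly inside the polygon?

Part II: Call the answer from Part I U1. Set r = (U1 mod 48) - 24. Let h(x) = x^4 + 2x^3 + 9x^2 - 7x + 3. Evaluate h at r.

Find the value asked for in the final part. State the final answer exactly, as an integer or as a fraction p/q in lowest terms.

53

Part I: cross terms: (-32*-4 - -10*-32)=-192, (-10*13 - -32*-4)=-258, (-32*-6 - -26*13)=530, (-26*-32 - -32*-6)=640; twice the area = |720| = 720; area = 360; boundary points = 2 + 1 + 1 + 2 = 6; strictly interior points = area - boundary/2 + 1 = 358; answer 358
Part II: U1 = 358; r = -2; 1*(-2)^4 + 2*(-2)^3 + 9*(-2)^2 - 7*(-2)^1 + 3 = (16) + (-16) + (36) + (14) + (3) = 53; answer 53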